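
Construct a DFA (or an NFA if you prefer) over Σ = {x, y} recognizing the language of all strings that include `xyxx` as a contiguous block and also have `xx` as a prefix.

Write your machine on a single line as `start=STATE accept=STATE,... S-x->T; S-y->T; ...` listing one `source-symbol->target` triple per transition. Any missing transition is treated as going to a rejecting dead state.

Run two small machines in parallel and take their product. One (5 states) tracks whether and how much of `xyxx` has been seen; the other (4 states) tracks whether the input so far still matches the prefix `xx`. Each combined state is a pair, one component from each; accept when both components accept.
12 states suffice.
          x    y  
>  q0     q1   q2 
   q1     q3   q4 
   q2     q5   q2 
   q3     q3   q6 
   q4     q7   q2 
   q5     q5   q4 
   q6     q8   q9 
   q7    q10   q4 
   q8    q11   q6 
   q9     q3   q9 
   q10   q10  q10 
 * q11   q11  q11 
(> = start, * = accepting)

start=q0; accept=q11; q0-x->q1; q0-y->q2; q1-x->q3; q1-y->q4; q2-x->q5; q2-y->q2; q3-x->q3; q3-y->q6; q4-x->q7; q4-y->q2; q5-x->q5; q5-y->q4; q6-x->q8; q6-y->q9; q7-x->q10; q7-y->q4; q8-x->q11; q8-y->q6; q9-x->q3; q9-y->q9; q10-x->q10; q10-y->q10; q11-x->q11; q11-y->q11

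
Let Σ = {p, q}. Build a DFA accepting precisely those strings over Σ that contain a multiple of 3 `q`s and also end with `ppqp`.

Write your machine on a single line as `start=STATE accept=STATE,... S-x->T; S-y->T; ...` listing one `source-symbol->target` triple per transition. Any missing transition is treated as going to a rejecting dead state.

start=s0; accept=s6; s0-p->s0; s0-q->s1; s1-p->s1; s1-q->s2; s2-p->s3; s2-q->s0; s3-p->s4; s3-q->s0; s4-p->s4; s4-q->s5; s5-p->s6; s5-q->s1; s6-p->s0; s6-q->s1

Build one automaton per condition and run them in lockstep. One (3 states) tracks the count of `q`s modulo 3; the other (5 states) tracks how much of the suffix `ppqp` has currently been matched. Each combined state is a pair, one component from each; accept when both components accept. Minimizing collapses redundant product states.
A 7-state machine:
        p   q  
>  s0   s0  s1 
   s1   s1  s2 
   s2   s3  s0 
   s3   s4  s0 
   s4   s4  s5 
   s5   s6  s1 
 * s6   s0  s1 
(> = start, * = accepting)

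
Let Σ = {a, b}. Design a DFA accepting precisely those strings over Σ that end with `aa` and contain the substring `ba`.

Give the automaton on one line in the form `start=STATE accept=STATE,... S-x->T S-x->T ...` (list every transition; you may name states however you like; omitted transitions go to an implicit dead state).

Handle the two conditions separately and then intersect. The first has 3 states tracking how much of the suffix `aa` has currently been matched; the second has 3 states tracking whether and how much of `ba` has been seen. A product state is a pair (one from each), accepting exactly when both do. Equivalent product states are then merged.
With 4 states:
        a   b  
>  S0   S0  S1 
   S1   S2  S1 
   S2   S3  S1 
 * S3   S3  S1 
(> = start, * = accepting)

start=S0 accept=S3 S0-a->S0 S0-b->S1 S1-a->S2 S1-b->S1 S2-a->S3 S2-b->S1 S3-a->S3 S3-b->S1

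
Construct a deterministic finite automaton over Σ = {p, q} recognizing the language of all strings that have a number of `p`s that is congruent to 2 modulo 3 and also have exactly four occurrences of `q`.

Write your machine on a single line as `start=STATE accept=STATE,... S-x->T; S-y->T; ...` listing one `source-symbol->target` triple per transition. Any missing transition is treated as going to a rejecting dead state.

Handle the two conditions separately and then intersect. The first has 3 states tracking the count of `p`s modulo 3; the second has 6 states tracking the count of `q`s, saturating at 5. A product state is a pair (one from each), accepting exactly when both do.
An 18-state machine:
          p    q  
>  s0     s1   s2 
   s1     s3   s4 
   s2     s4   s5 
   s3     s0   s6 
   s4     s6   s7 
   s5     s7   s8 
   s6     s2   s9 
   s7     s9  s10 
   s8    s10  s11 
   s9     s5  s12 
   s10   s12  s13 
   s11   s13  s14 
   s12    s8  s15 
   s13   s15  s16 
   s14   s16  s14 
 * s15   s11  s17 
   s16   s17  s16 
   s17   s14  s17 
(> = start, * = accepting)

start=s0; accept=s15; s0-p->s1; s0-q->s2; s1-p->s3; s1-q->s4; s2-p->s4; s2-q->s5; s3-p->s0; s3-q->s6; s4-p->s6; s4-q->s7; s5-p->s7; s5-q->s8; s6-p->s2; s6-q->s9; s7-p->s9; s7-q->s10; s8-p->s10; s8-q->s11; s9-p->s5; s9-q->s12; s10-p->s12; s10-q->s13; s11-p->s13; s11-q->s14; s12-p->s8; s12-q->s15; s13-p->s15; s13-q->s16; s14-p->s16; s14-q->s14; s15-p->s11; s15-q->s17; s16-p->s17; s16-q->s16; s17-p->s14; s17-q->s17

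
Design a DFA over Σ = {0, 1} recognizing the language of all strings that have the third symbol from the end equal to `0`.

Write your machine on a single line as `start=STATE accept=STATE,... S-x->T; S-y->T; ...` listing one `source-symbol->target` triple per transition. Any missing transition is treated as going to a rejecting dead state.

A DFA must remember the last 3 symbols (since which symbol is third-to-last isn't known until the input ends). Use one state per possible window of the last ≤3 symbols; accept from those whose window starts with `0`.
With 15 states:
          0    1  
>  S0     S1   S2 
   S1     S3   S4 
   S2     S5   S6 
   S3     S7   S8 
   S4     S9  S10 
   S5    S11  S12 
   S6    S13  S14 
 * S7     S7   S8 
 * S8     S9  S10 
 * S9    S11  S12 
 * S10   S13  S14 
   S11    S7   S8 
   S12    S9  S10 
   S13   S11  S12 
   S14   S13  S14 
(> = start, * = accepting)

start=S0; accept=S7,S8,S9,S10; S0-0->S1; S0-1->S2; S1-0->S3; S1-1->S4; S2-0->S5; S2-1->S6; S3-0->S7; S3-1->S8; S4-0->S9; S4-1->S10; S5-0->S11; S5-1->S12; S6-0->S13; S6-1->S14; S7-0->S7; S7-1->S8; S8-0->S9; S8-1->S10; S9-0->S11; S9-1->S12; S10-0->S13; S10-1->S14; S11-0->S7; S11-1->S8; S12-0->S9; S12-1->S10; S13-0->S11; S13-1->S12; S14-0->S13; S14-1->S14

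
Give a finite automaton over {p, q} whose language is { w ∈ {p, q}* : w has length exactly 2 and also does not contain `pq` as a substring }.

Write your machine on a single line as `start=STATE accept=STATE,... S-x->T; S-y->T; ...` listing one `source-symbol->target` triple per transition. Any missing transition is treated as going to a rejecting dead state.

start=S0; accept=S3; S0-p->S1; S0-q->S2; S1-p->S3; S1-q->S4; S2-p->S3; S2-q->S3; S3-p->S4; S3-q->S4; S4-p->S4; S4-q->S4

Handle the two conditions separately and then intersect. The first has 4 states tracking the input length, saturating at 3; the second has 3 states tracking partial matches of the forbidden pattern `pq`. A product state is a pair (one from each), accepting exactly when both do. Minimizing collapses redundant product states.
5 states suffice.
        p   q  
>  S0   S1  S2 
   S1   S3  S4 
   S2   S3  S3 
 * S3   S4  S4 
   S4   S4  S4 
(> = start, * = accepting)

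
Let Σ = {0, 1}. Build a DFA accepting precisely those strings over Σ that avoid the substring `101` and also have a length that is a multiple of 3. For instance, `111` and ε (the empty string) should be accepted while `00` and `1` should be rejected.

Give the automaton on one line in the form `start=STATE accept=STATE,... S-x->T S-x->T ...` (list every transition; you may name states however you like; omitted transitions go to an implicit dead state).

Build one automaton per condition and run them in lockstep. The first has 4 states tracking partial matches of the forbidden pattern `101`; the second has 3 states tracking the input length modulo 3. A product state is a pair (one from each), accepting exactly when both do.
A 12-state machine:
       0  1 
>* A   B  C 
   B   D  E 
   C   F  E 
   D   A  G 
   E   H  G 
   F   A  I 
 * G   J  C 
 * H   B  K 
   I   K  K 
   J   D  L 
   K   L  L 
   L   I  I 
(> = start, * = accepting)

start=A accept=A,G,H A-0->B A-1->C B-0->D B-1->E C-0->F C-1->E D-0->A D-1->G E-0->H E-1->G F-0->A F-1->I G-0->J G-1->C H-0->B H-1->K I-0->K I-1->K J-0->D J-1->L K-0->L K-1->L L-0->I L-1->I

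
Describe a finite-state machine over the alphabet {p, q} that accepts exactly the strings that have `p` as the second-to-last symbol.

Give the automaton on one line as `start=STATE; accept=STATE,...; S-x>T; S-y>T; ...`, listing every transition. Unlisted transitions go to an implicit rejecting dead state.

start=A; accept=D,E; A-p>B; A-q>C; B-p>D; B-q>E; C-p>F; C-q>G; D-p>D; D-q>E; E-p>F; E-q>G; F-p>D; F-q>E; G-p>F; G-q>G

A DFA must remember the last 2 symbols (since which symbol is second-to-last isn't known until the input ends). Use one state per possible window of the last ≤2 symbols; accept from those whose window starts with `p`.
7 states suffice.
       p  q 
>  A   B  C 
   B   D  E 
   C   F  G 
 * D   D  E 
 * E   F  G 
   F   D  E 
   G   F  G 
(> = start, * = accepting)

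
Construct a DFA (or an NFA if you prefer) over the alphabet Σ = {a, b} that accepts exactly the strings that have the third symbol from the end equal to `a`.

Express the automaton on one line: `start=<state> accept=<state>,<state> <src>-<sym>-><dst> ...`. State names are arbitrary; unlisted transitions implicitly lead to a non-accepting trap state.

start=S0 accept=S7,S8,S9,S10 S0-a->S1 S0-b->S2 S1-a->S3 S1-b->S4 S2-a->S5 S2-b->S6 S3-a->S7 S3-b->S8 S4-a->S9 S4-b->S10 S5-a->S11 S5-b->S12 S6-a->S13 S6-b->S14 S7-a->S7 S7-b->S8 S8-a->S9 S8-b->S10 S9-a->S11 S9-b->S12 S10-a->S13 S10-b->S14 S11-a->S7 S11-b->S8 S12-a->S9 S12-b->S10 S13-a->S11 S13-b->S12 S14-a->S13 S14-b->S14

A DFA must remember the last 3 symbols (since which symbol is third-to-last isn't known until the input ends). Use one state per possible window of the last ≤3 symbols; accept from those whose window starts with `a`.
15 states suffice.
          a    b  
>  S0     S1   S2 
   S1     S3   S4 
   S2     S5   S6 
   S3     S7   S8 
   S4     S9  S10 
   S5    S11  S12 
   S6    S13  S14 
 * S7     S7   S8 
 * S8     S9  S10 
 * S9    S11  S12 
 * S10   S13  S14 
   S11    S7   S8 
   S12    S9  S10 
   S13   S11  S12 
   S14   S13  S14 
(> = start, * = accepting)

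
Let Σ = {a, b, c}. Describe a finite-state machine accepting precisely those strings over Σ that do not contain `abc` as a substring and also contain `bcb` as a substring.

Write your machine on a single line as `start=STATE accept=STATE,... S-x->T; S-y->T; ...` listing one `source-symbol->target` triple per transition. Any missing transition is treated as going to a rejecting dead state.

start=q0; accept=q6,q7,q8; q0-a->q1; q0-b->q2; q0-c->q0; q1-a->q1; q1-b->q3; q1-c->q0; q2-a->q1; q2-b->q2; q2-c->q4; q3-a->q1; q3-b->q2; q3-c->q5; q4-a->q1; q4-b->q6; q4-c->q0; q5-a->q5; q5-b->q5; q5-c->q5; q6-a->q7; q6-b->q6; q6-c->q6; q7-a->q7; q7-b->q8; q7-c->q6; q8-a->q7; q8-b->q6; q8-c->q5

Handle the two conditions separately and then intersect. The first has 4 states tracking partial matches of the forbidden pattern `abc`; the second has 4 states tracking whether and how much of `bcb` has been seen. A product state is a pair (one from each), accepting exactly when both do. Equivalent product states are then merged.
A 9-state machine:
        a   b   c  
>  q0   q1  q2  q0 
   q1   q1  q3  q0 
   q2   q1  q2  q4 
   q3   q1  q2  q5 
   q4   q1  q6  q0 
   q5   q5  q5  q5 
 * q6   q7  q6  q6 
 * q7   q7  q8  q6 
 * q8   q7  q6  q5 
(> = start, * = accepting)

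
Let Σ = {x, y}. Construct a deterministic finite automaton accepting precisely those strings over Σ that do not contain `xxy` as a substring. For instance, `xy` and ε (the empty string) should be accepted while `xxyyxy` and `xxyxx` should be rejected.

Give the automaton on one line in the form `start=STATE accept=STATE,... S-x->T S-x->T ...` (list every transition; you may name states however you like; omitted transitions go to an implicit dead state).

Track partial matches of the forbidden pattern `xxy`. State S3 is a dead state reached once `xxy` has occurred; every other state accepts. S0 means no part of `xxy` is currently matched.
        x   y  
>* S0   S1  S0 
 * S1   S2  S0 
 * S2   S2  S3 
   S3   S3  S3 
(> = start, * = accepting)

start=S0 accept=S0,S1,S2 S0-x->S1 S0-y->S0 S1-x->S2 S1-y->S0 S2-x->S2 S2-y->S3 S3-x->S3 S3-y->S3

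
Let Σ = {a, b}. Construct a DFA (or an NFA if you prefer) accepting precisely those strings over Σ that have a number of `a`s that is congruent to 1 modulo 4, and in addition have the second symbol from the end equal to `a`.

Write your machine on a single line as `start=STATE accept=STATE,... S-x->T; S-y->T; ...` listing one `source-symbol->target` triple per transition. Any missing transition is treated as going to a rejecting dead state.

Handle the two conditions separately and then intersect. One (4 states) tracks the count of `a`s modulo 4; the other (7 states) tracks the last 2 symbols read. Each combined state is a pair, one component from each; accept when both components accept. After merging equivalent states the machine shrinks.
8 states suffice.
        a   b  
>  q0   q1  q0 
   q1   q2  q3 
   q2   q4  q2 
 * q3   q2  q5 
   q4   q6  q4 
   q5   q2  q5 
   q6   q7  q0 
 * q7   q2  q3 
(> = start, * = accepting)

start=q0; accept=q3,q7; q0-a->q1; q0-b->q0; q1-a->q2; q1-b->q3; q2-a->q4; q2-b->q2; q3-a->q2; q3-b->q5; q4-a->q6; q4-b->q4; q5-a->q2; q5-b->q5; q6-a->q7; q6-b->q0; q7-a->q2; q7-b->q3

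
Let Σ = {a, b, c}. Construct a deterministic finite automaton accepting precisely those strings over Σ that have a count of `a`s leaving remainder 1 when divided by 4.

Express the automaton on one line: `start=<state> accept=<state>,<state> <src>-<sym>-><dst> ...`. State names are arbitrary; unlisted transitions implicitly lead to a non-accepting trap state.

start=q0 accept=q1 q0-a->q1 q0-b->q0 q0-c->q0 q1-a->q2 q1-b->q1 q1-c->q1 q2-a->q3 q2-b->q2 q2-c->q2 q3-a->q0 q3-b->q3 q3-c->q3

Keep the running count of `a`s modulo 4: each `a` advances along the cycle q0 → q1 → q2 → q3 → q0 while other symbols loop. Accept at q1.
With 4 states:
        a   b   c  
>  q0   q1  q0  q0 
 * q1   q2  q1  q1 
   q2   q3  q2  q2 
   q3   q0  q3  q3 
(> = start, * = accepting)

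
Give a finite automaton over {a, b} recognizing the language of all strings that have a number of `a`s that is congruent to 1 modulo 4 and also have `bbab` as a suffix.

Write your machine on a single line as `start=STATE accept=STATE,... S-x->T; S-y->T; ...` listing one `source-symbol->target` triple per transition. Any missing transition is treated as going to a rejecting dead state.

start=S0; accept=S7; S0-a->S1; S0-b->S2; S1-a->S3; S1-b->S1; S2-a->S1; S2-b->S4; S3-a->S5; S3-b->S3; S4-a->S6; S4-b->S4; S5-a->S0; S5-b->S5; S6-a->S3; S6-b->S7; S7-a->S3; S7-b->S1

Handle the two conditions separately and then intersect. One (4 states) tracks the count of `a`s modulo 4; the other (5 states) tracks how much of the suffix `bbab` has currently been matched. Each combined state is a pair, one component from each; accept when both components accept. After merging equivalent states the machine shrinks.
8 states suffice.
        a   b  
>  S0   S1  S2 
   S1   S3  S1 
   S2   S1  S4 
   S3   S5  S3 
   S4   S6  S4 
   S5   S0  S5 
   S6   S3  S7 
 * S7   S3  S1 
(> = start, * = accepting)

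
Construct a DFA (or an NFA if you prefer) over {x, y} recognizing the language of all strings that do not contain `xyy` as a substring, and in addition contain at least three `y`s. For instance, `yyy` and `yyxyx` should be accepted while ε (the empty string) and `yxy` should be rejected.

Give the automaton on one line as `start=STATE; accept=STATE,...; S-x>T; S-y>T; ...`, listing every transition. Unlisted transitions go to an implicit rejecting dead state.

Run two small machines in parallel and take their product. The first has 4 states tracking partial matches of the forbidden pattern `xyy`; the second has 5 states tracking the count of `y`s, saturating at 4. A product state is a pair (one from each), accepting exactly when both do. After merging equivalent states the machine shrinks.
A 12-state machine:
          x    y  
>  q0     q1   q2 
   q1     q1   q3 
   q2     q4   q5 
   q3     q4   q6 
   q4     q4   q7 
   q5     q8   q9 
   q6     q6   q6 
   q7     q8   q6 
   q8     q8  q10 
 * q9    q11   q9 
 * q10   q11   q6 
 * q11   q11  q10 
(> = start, * = accepting)

start=q0; accept=q9,q10,q11; q0-x>q1; q0-y>q2; q1-x>q1; q1-y>q3; q2-x>q4; q2-y>q5; q3-x>q4; q3-y>q6; q4-x>q4; q4-y>q7; q5-x>q8; q5-y>q9; q6-x>q6; q6-y>q6; q7-x>q8; q7-y>q6; q8-x>q8; q8-y>q10; q9-x>q11; q9-y>q9; q10-x>q11; q10-y>q6; q11-x>q11; q11-y>q10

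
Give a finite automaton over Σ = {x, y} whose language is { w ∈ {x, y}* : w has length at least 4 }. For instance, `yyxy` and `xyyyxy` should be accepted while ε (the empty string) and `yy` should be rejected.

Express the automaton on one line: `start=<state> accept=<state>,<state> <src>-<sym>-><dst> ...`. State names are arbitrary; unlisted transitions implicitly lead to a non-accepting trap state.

start=A accept=E,F A-x->B A-y->B B-x->C B-y->C C-x->D C-y->D D-x->E D-y->E E-x->F E-y->F F-x->F F-y->F

We only need to distinguish lengths 0, 1, …, 4, and '>4'. Chain A → B → C → D → E → F on every symbol, with F looping. Accepting states: {E, F}.
A 6-state machine:
       x  y 
>  A   B  B 
   B   C  C 
   C   D  D 
   D   E  E 
 * E   F  F 
 * F   F  F 
(> = start, * = accepting)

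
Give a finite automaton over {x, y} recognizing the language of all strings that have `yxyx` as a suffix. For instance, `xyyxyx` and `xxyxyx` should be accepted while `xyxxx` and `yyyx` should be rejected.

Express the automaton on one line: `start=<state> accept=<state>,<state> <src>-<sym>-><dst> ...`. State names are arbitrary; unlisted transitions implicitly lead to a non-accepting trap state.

Remember how much of `yxyx` the current input suffix matches. State A means no match yet; B means the last symbol is `y`; C means the last 2 symbols are `yx`; D means the last 3 symbols are `yxy`; E means the last 4 symbols are `yxyx`. Only E accepts. On a mismatch, fall back to the longest proper suffix that is still a prefix of `yxyx`.
With 5 states:
       x  y 
>  A   A  B 
   B   C  B 
   C   A  D 
   D   E  B 
 * E   A  D 
(> = start, * = accepting)

start=A accept=E A-x->A A-y->B B-x->C B-y->B C-x->A C-y->D D-x->E D-y->B E-x->A E-y->D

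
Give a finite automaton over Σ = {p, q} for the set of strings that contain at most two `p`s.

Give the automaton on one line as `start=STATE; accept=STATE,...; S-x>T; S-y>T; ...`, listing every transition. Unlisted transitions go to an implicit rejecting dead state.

start=S0; accept=S0,S1,S2; S0-p>S1; S0-q>S0; S1-p>S2; S1-q>S1; S2-p>S3; S2-q>S2; S3-p>S3; S3-q>S3

Only the number of `p`s matters, and only up to 3. Make a chain S0 → S1 → S2 → S3 advanced by each `p` (with S3 absorbing); every other symbol self-loops. The accepting set is {S0, S1, S2}.
        p   q  
>* S0   S1  S0 
 * S1   S2  S1 
 * S2   S3  S2 
   S3   S3  S3 
(> = start, * = accepting)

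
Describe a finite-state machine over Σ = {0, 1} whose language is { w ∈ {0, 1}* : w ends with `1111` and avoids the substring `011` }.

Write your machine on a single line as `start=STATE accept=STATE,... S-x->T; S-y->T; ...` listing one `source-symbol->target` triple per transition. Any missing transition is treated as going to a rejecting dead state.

Run two small machines in parallel and take their product. The first has 5 states tracking how much of the suffix `1111` has currently been matched; the second has 4 states tracking partial matches of the forbidden pattern `011`. A product state is a pair (one from each), accepting exactly when both do. Minimizing collapses redundant product states.
A 6-state machine:
       0  1 
>  A   B  C 
   B   B  B 
   C   B  D 
   D   B  E 
   E   B  F 
 * F   B  F 
(> = start, * = accepting)

start=A; accept=F; A-0->B; A-1->C; B-0->B; B-1->B; C-0->B; C-1->D; D-0->B; D-1->E; E-0->B; E-1->F; F-0->B; F-1->F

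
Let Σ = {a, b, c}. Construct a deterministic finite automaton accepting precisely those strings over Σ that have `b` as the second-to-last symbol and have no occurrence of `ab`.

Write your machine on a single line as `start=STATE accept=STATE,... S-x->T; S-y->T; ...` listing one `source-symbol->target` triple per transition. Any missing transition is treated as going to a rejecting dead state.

Run two small machines in parallel and take their product. The first has 13 states tracking the last 2 symbols read; the second has 3 states tracking partial matches of the forbidden pattern `ab`. A product state is a pair (one from each), accepting exactly when both do.
          a    b    c  
>  q0     q1   q2   q3 
   q1     q4   q5   q6 
   q2     q7   q8   q9 
   q3    q10  q11  q12 
   q4     q4   q5   q6 
   q5    q13  q14  q15 
   q6    q10  q11  q12 
 * q7     q4   q5   q6 
 * q8     q7   q8   q9 
 * q9    q10  q11  q12 
   q10    q4   q5   q6 
   q11    q7   q8   q9 
   q12   q10  q11  q12 
   q13   q16   q5  q17 
   q14   q13  q14  q15 
   q15   q18  q19  q20 
   q16   q16   q5  q17 
   q17   q18  q19  q20 
   q18   q16   q5  q17 
   q19   q13  q14  q15 
   q20   q18  q19  q20 
(> = start, * = accepting)

start=q0; accept=q7,q8,q9; q0-a->q1; q0-b->q2; q0-c->q3; q1-a->q4; q1-b->q5; q1-c->q6; q2-a->q7; q2-b->q8; q2-c->q9; q3-a->q10; q3-b->q11; q3-c->q12; q4-a->q4; q4-b->q5; q4-c->q6; q5-a->q13; q5-b->q14; q5-c->q15; q6-a->q10; q6-b->q11; q6-c->q12; q7-a->q4; q7-b->q5; q7-c->q6; q8-a->q7; q8-b->q8; q8-c->q9; q9-a->q10; q9-b->q11; q9-c->q12; q10-a->q4; q10-b->q5; q10-c->q6; q11-a->q7; q11-b->q8; q11-c->q9; q12-a->q10; q12-b->q11; q12-c->q12; q13-a->q16; q13-b->q5; q13-c->q17; q14-a->q13; q14-b->q14; q14-c->q15; q15-a->q18; q15-b->q19; q15-c->q20; q16-a->q16; q16-b->q5; q16-c->q17; q17-a->q18; q17-b->q19; q17-c->q20; q18-a->q16; q18-b->q5; q18-c->q17; q19-a->q13; q19-b->q14; q19-c->q15; q20-a->q18; q20-b->q19; q20-c->q20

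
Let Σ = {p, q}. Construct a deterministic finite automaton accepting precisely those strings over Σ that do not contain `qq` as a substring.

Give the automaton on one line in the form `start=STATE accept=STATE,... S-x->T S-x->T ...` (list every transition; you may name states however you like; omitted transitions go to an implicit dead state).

Track partial matches of the forbidden pattern `qq`. State C is a dead state reached once `qq` has occurred; every other state accepts. A means no part of `qq` is currently matched.
A 3-state machine:
       p  q 
>* A   A  B 
 * B   A  C 
   C   C  C 
(> = start, * = accepting)

start=A accept=A,B A-p->A A-q->B B-p->A B-q->C C-p->C C-q->C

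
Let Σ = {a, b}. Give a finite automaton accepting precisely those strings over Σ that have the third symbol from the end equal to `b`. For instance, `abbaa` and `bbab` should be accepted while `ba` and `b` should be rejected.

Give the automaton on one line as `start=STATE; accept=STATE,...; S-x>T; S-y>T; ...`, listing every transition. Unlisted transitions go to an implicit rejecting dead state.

Because acceptance depends on a position counted from the end, the machine has to buffer the most recent 3 symbols. Make each state the string of the last up-to-3 symbols read; on input `x` shift the window left and append `x`. Accept when the buffered window has length 3 and begins with `b`.
With 15 states:
          a    b  
>  s0     s1   s2 
   s1     s3   s4 
   s2     s5   s6 
   s3     s7   s8 
   s4     s9  s10 
   s5    s11  s12 
   s6    s13  s14 
   s7     s7   s8 
   s8     s9  s10 
   s9    s11  s12 
   s10   s13  s14 
 * s11    s7   s8 
 * s12    s9  s10 
 * s13   s11  s12 
 * s14   s13  s14 
(> = start, * = accepting)

start=s0; accept=s11,s12,s13,s14; s0-a>s1; s0-b>s2; s1-a>s3; s1-b>s4; s2-a>s5; s2-b>s6; s3-a>s7; s3-b>s8; s4-a>s9; s4-b>s10; s5-a>s11; s5-b>s12; s6-a>s13; s6-b>s14; s7-a>s7; s7-b>s8; s8-a>s9; s8-b>s10; s9-a>s11; s9-b>s12; s10-a>s13; s10-b>s14; s11-a>s7; s11-b>s8; s12-a>s9; s12-b>s10; s13-a>s11; s13-b>s12; s14-a>s13; s14-b>s14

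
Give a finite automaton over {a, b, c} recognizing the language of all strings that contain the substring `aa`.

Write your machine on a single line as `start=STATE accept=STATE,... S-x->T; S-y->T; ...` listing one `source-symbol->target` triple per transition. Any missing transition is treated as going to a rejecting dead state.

start=q0; accept=q2; q0-a->q1; q0-b->q0; q0-c->q0; q1-a->q2; q1-b->q0; q1-c->q0; q2-a->q2; q2-b->q2; q2-c->q2

Track how much of `aa` has been matched so far: state q0 is no progress, q2 is the absorbing accept state reached once `aa` has occurred. Intermediate states record partial matches; on a mismatch, fall back to the longest reusable overlap.
A 3-state machine:
        a   b   c  
>  q0   q1  q0  q0 
   q1   q2  q0  q0 
 * q2   q2  q2  q2 
(> = start, * = accepting)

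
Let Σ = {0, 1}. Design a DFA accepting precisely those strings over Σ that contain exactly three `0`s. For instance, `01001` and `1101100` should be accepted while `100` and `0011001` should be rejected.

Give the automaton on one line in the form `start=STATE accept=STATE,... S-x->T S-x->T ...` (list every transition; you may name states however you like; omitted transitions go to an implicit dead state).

start=q0 accept=q3 q0-0->q1 q0-1->q0 q1-0->q2 q1-1->q1 q2-0->q3 q2-1->q2 q3-0->q4 q3-1->q3 q4-0->q4 q4-1->q4

Only the number of `0`s matters, and only up to 4. Make a chain q0 → q1 → q2 → q3 → q4 advanced by each `0` (with q4 absorbing); every other symbol self-loops. The accepting set is {q3}.
With 5 states:
        0   1  
>  q0   q1  q0 
   q1   q2  q1 
   q2   q3  q2 
 * q3   q4  q3 
   q4   q4  q4 
(> = start, * = accepting)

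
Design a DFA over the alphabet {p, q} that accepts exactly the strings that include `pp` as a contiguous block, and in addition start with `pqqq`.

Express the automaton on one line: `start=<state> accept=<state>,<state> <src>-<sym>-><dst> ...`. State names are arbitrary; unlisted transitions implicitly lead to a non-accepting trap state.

start=S0 accept=S9 S0-p->S1 S0-q->S2 S1-p->S3 S1-q->S4 S2-p->S5 S2-q->S2 S3-p->S3 S3-q->S3 S4-p->S5 S4-q->S6 S5-p->S3 S5-q->S2 S6-p->S5 S6-q->S7 S7-p->S8 S7-q->S7 S8-p->S9 S8-q->S7 S9-p->S9 S9-q->S9

Run two small machines in parallel and take their product. One (3 states) tracks whether and how much of `pp` has been seen; the other (6 states) tracks whether the input so far still matches the prefix `pqqq`. Each combined state is a pair, one component from each; accept when both components accept.
        p   q  
>  S0   S1  S2 
   S1   S3  S4 
   S2   S5  S2 
   S3   S3  S3 
   S4   S5  S6 
   S5   S3  S2 
   S6   S5  S7 
   S7   S8  S7 
   S8   S9  S7 
 * S9   S9  S9 
(> = start, * = accepting)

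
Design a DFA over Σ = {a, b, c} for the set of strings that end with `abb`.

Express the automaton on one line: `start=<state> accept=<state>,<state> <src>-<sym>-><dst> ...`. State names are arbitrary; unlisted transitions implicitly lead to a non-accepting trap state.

start=S0 accept=S3 S0-a->S1 S0-b->S0 S0-c->S0 S1-a->S1 S1-b->S2 S1-c->S0 S2-a->S1 S2-b->S3 S2-c->S0 S3-a->S1 S3-b->S0 S3-c->S0

Let each state record the length of the longest suffix of the input read so far that is also a prefix of `abb`. S1 means the last symbol is `a`; S2 means the last 2 symbols are `ab`; S3 means the last 3 symbols are `abb`. Accept only at S3, where the string currently ends in `abb`.
4 states suffice.
        a   b   c  
>  S0   S1  S0  S0 
   S1   S1  S2  S0 
   S2   S1  S3  S0 
 * S3   S1  S0  S0 
(> = start, * = accepting)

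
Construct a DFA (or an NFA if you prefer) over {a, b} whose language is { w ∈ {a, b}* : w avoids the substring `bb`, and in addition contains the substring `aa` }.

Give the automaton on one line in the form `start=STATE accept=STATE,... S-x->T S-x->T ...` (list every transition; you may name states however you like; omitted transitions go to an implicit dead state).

start=S0 accept=S3,S5 S0-a->S1 S0-b->S2 S1-a->S3 S1-b->S2 S2-a->S1 S2-b->S4 S3-a->S3 S3-b->S5 S4-a->S6 S4-b->S4 S5-a->S3 S5-b->S7 S6-a->S7 S6-b->S4 S7-a->S7 S7-b->S7

Run two small machines in parallel and take their product. The first has 3 states tracking partial matches of the forbidden pattern `bb`; the second has 3 states tracking whether and how much of `aa` has been seen. A product state is a pair (one from each), accepting exactly when both do.
        a   b  
>  S0   S1  S2 
   S1   S3  S2 
   S2   S1  S4 
 * S3   S3  S5 
   S4   S6  S4 
 * S5   S3  S7 
   S6   S7  S4 
   S7   S7  S7 
(> = start, * = accepting)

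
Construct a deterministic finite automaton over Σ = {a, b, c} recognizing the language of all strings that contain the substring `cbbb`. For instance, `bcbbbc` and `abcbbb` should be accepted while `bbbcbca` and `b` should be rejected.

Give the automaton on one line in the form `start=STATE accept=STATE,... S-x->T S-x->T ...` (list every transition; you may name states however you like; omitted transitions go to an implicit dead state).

Track how much of `cbbb` has been matched so far: state q0 is no progress, q4 is the absorbing accept state reached once `cbbb` has occurred. Intermediate states record partial matches; on a mismatch, fall back to the longest reusable overlap.
With 5 states:
        a   b   c  
>  q0   q0  q0  q1 
   q1   q0  q2  q1 
   q2   q0  q3  q1 
   q3   q0  q4  q1 
 * q4   q4  q4  q4 
(> = start, * = accepting)

start=q0 accept=q4 q0-a->q0 q0-b->q0 q0-c->q1 q1-a->q0 q1-b->q2 q1-c->q1 q2-a->q0 q2-b->q3 q2-c->q1 q3-a->q0 q3-b->q4 q3-c->q1 q4-a->q4 q4-b->q4 q4-c->q4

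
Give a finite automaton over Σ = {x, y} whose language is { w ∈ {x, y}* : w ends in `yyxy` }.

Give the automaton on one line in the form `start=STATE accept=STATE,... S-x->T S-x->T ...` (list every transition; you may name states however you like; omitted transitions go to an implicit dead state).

Remember how much of `yyxy` the current input suffix matches. State q0 means no match yet; q1 means the last symbol is `y`; q2 means the last 2 symbols are `yy`; q3 means the last 3 symbols are `yyx`; q4 means the last 4 symbols are `yyxy`. Only q4 accepts. On a mismatch, fall back to the longest proper suffix that is still a prefix of `yyxy`.
        x   y  
>  q0   q0  q1 
   q1   q0  q2 
   q2   q3  q2 
   q3   q0  q4 
 * q4   q0  q2 
(> = start, * = accepting)

start=q0 accept=q4 q0-x->q0 q0-y->q1 q1-x->q0 q1-y->q2 q2-x->q3 q2-y->q2 q3-x->q0 q3-y->q4 q4-x->q0 q4-y->q2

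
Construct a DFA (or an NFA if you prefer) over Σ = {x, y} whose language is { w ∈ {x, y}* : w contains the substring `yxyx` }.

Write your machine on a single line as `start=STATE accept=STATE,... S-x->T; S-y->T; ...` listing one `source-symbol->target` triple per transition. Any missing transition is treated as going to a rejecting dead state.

Track how much of `yxyx` has been matched so far: state S0 is no progress, S4 is the absorbing accept state reached once `yxyx` has occurred. Intermediate states record partial matches; on a mismatch, fall back to the longest reusable overlap.
A 5-state machine:
        x   y  
>  S0   S0  S1 
   S1   S2  S1 
   S2   S0  S3 
   S3   S4  S1 
 * S4   S4  S4 
(> = start, * = accepting)

start=S0; accept=S4; S0-x->S0; S0-y->S1; S1-x->S2; S1-y->S1; S2-x->S0; S2-y->S3; S3-x->S4; S3-y->S1; S4-x->S4; S4-y->S4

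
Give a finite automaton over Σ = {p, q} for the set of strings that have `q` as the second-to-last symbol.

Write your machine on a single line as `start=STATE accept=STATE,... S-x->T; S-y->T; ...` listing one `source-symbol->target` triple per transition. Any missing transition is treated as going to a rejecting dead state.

Because acceptance depends on a position counted from the end, the machine has to buffer the most recent 2 symbols. Make each state the string of the last up-to-2 symbols read; on input `x` shift the window left and append `x`. Accept when the buffered window has length 2 and begins with `q`.
        p   q  
>  s0   s1  s2 
   s1   s3  s4 
   s2   s5  s6 
   s3   s3  s4 
   s4   s5  s6 
 * s5   s3  s4 
 * s6   s5  s6 
(> = start, * = accepting)

start=s0; accept=s5,s6; s0-p->s1; s0-q->s2; s1-p->s3; s1-q->s4; s2-p->s5; s2-q->s6; s3-p->s3; s3-q->s4; s4-p->s5; s4-q->s6; s5-p->s3; s5-q->s4; s6-p->s5; s6-q->s6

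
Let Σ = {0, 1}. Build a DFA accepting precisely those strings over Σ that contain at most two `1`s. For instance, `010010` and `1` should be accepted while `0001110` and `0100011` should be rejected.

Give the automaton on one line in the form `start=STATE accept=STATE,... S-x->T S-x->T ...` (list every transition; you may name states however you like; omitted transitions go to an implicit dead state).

Count `1`s, saturating at 3: states q0 through q2 mean 0 through 2 `1`s seen; q3 means more than 2. Each `1` increments (capped at q3); other symbols loop. Accept from {q0, q1, q2}.
        0   1  
>* q0   q0  q1 
 * q1   q1  q2 
 * q2   q2  q3 
   q3   q3  q3 
(> = start, * = accepting)

start=q0 accept=q0,q1,q2 q0-0->q0 q0-1->q1 q1-0->q1 q1-1->q2 q2-0->q2 q2-1->q3 q3-0->q3 q3-1->q3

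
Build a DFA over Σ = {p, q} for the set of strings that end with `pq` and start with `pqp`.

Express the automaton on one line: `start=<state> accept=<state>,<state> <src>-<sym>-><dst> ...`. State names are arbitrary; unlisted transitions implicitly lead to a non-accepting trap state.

Build one automaton per condition and run them in lockstep. The first has 3 states tracking how much of the suffix `pq` has currently been matched; the second has 5 states tracking whether the input so far still matches the prefix `pqp`. A product state is a pair (one from each), accepting exactly when both do.
       p  q 
>  A   B  C 
   B   D  E 
   C   D  C 
   D   D  F 
   E   G  C 
   F   D  C 
   G   G  H 
 * H   G  I 
   I   G  I 
(> = start, * = accepting)

start=A accept=H A-p->B A-q->C B-p->D B-q->E C-p->D C-q->C D-p->D D-q->F E-p->G E-q->C F-p->D F-q->C G-p->G G-q->H H-p->G H-q->I I-p->G I-q->I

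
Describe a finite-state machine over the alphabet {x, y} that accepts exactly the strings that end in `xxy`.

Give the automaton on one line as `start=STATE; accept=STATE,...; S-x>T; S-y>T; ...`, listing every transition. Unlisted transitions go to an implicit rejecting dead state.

Let each state record the length of the longest suffix of the input read so far that is also a prefix of `xxy`. S1 means the last symbol is `x`; S2 means the last 2 symbols are `xx`; S3 means the last 3 symbols are `xxy`. Accept only at S3, where the string currently ends in `xxy`.
A 4-state machine:
        x   y  
>  S0   S1  S0 
   S1   S2  S0 
   S2   S2  S3 
 * S3   S1  S0 
(> = start, * = accepting)

start=S0; accept=S3; S0-x>S1; S0-y>S0; S1-x>S2; S1-y>S0; S2-x>S2; S2-y>S3; S3-x>S1; S3-y>S0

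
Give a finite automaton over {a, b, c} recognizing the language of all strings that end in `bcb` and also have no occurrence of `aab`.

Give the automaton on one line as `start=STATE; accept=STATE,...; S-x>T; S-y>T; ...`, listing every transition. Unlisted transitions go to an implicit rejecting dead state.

start=S0; accept=S6; S0-a>S1; S0-b>S2; S0-c>S0; S1-a>S3; S1-b>S2; S1-c>S0; S2-a>S1; S2-b>S2; S2-c>S4; S3-a>S3; S3-b>S5; S3-c>S0; S4-a>S1; S4-b>S6; S4-c>S0; S5-a>S5; S5-b>S5; S5-c>S5; S6-a>S1; S6-b>S2; S6-c>S4

Run two small machines in parallel and take their product. One (4 states) tracks how much of the suffix `bcb` has currently been matched; the other (4 states) tracks partial matches of the forbidden pattern `aab`. Each combined state is a pair, one component from each; accept when both components accept. Equivalent product states are then merged.
A 7-state machine:
        a   b   c  
>  S0   S1  S2  S0 
   S1   S3  S2  S0 
   S2   S1  S2  S4 
   S3   S3  S5  S0 
   S4   S1  S6  S0 
   S5   S5  S5  S5 
 * S6   S1  S2  S4 
(> = start, * = accepting)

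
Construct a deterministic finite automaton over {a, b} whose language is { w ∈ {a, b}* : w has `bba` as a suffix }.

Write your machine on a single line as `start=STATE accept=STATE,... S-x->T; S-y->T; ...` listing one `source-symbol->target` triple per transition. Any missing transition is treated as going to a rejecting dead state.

Let each state record the length of the longest suffix of the input read so far that is also a prefix of `bba`. S1 means the last symbol is `b`; S2 means the last 2 symbols are `bb`; S3 means the last 3 symbols are `bba`. Accept only at S3, where the string currently ends in `bba`.
With 4 states:
        a   b  
>  S0   S0  S1 
   S1   S0  S2 
   S2   S3  S2 
 * S3   S0  S1 
(> = start, * = accepting)

start=S0; accept=S3; S0-a->S0; S0-b->S1; S1-a->S0; S1-b->S2; S2-a->S3; S2-b->S2; S3-a->S0; S3-b->S1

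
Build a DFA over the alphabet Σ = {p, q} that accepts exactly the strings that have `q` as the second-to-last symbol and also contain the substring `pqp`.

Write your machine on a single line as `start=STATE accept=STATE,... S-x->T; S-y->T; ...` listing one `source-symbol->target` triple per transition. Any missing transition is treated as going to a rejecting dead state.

Run two small machines in parallel and take their product. One (7 states) tracks the last 2 symbols read; the other (4 states) tracks whether and how much of `pqp` has been seen. Each combined state is a pair, one component from each; accept when both components accept.
11 states suffice.
          p    q  
>  s0     s1   s2 
   s1     s3   s4 
   s2     s5   s6 
   s3     s3   s4 
   s4     s7   s6 
   s5     s3   s4 
   s6     s5   s6 
 * s7     s8   s9 
   s8     s8   s9 
   s9     s7  s10 
 * s10    s7  s10 
(> = start, * = accepting)

start=s0; accept=s7,s10; s0-p->s1; s0-q->s2; s1-p->s3; s1-q->s4; s2-p->s5; s2-q->s6; s3-p->s3; s3-q->s4; s4-p->s7; s4-q->s6; s5-p->s3; s5-q->s4; s6-p->s5; s6-q->s6; s7-p->s8; s7-q->s9; s8-p->s8; s8-q->s9; s9-p->s7; s9-q->s10; s10-p->s7; s10-q->s10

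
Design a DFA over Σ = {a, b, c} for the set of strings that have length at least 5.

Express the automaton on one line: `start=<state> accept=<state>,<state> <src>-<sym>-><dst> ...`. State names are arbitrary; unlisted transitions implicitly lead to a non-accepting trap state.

start=q0 accept=q5,q6 q0-a->q1 q0-b->q1 q0-c->q1 q1-a->q2 q1-b->q2 q1-c->q2 q2-a->q3 q2-b->q3 q2-c->q3 q3-a->q4 q3-b->q4 q3-c->q4 q4-a->q5 q4-b->q5 q4-c->q5 q5-a->q6 q5-b->q6 q5-c->q6 q6-a->q6 q6-b->q6 q6-c->q6

We only need to distinguish lengths 0, 1, …, 5, and '>5'. Chain q0 → q1 → q2 → q3 → q4 → q5 → q6 on every symbol, with q6 looping. Accepting states: {q5, q6}.
        a   b   c  
>  q0   q1  q1  q1 
   q1   q2  q2  q2 
   q2   q3  q3  q3 
   q3   q4  q4  q4 
   q4   q5  q5  q5 
 * q5   q6  q6  q6 
 * q6   q6  q6  q6 
(> = start, * = accepting)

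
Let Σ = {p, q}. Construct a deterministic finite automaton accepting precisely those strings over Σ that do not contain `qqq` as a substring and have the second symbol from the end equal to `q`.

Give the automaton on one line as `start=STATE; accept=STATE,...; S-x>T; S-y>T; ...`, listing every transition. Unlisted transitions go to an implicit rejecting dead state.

start=s0; accept=s2,s3; s0-p>s0; s0-q>s1; s1-p>s2; s1-q>s3; s2-p>s0; s2-q>s1; s3-p>s2; s3-q>s4; s4-p>s4; s4-q>s4

Build one automaton per condition and run them in lockstep. One (4 states) tracks partial matches of the forbidden pattern `qqq`; the other (7 states) tracks the last 2 symbols read. Each combined state is a pair, one component from each; accept when both components accept. Equivalent product states are then merged.
A 5-state machine:
        p   q  
>  s0   s0  s1 
   s1   s2  s3 
 * s2   s0  s1 
 * s3   s2  s4 
   s4   s4  s4 
(> = start, * = accepting)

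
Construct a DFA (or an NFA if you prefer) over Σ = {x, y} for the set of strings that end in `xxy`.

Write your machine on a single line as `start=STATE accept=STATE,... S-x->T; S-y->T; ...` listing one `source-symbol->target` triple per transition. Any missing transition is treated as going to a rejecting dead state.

start=q0; accept=q3; q0-x->q1; q0-y->q0; q1-x->q2; q1-y->q0; q2-x->q2; q2-y->q3; q3-x->q1; q3-y->q0

Let each state record the length of the longest suffix of the input read so far that is also a prefix of `xxy`. q1 means the last symbol is `x`; q2 means the last 2 symbols are `xx`; q3 means the last 3 symbols are `xxy`. Accept only at q3, where the string currently ends in `xxy`.
        x   y  
>  q0   q1  q0 
   q1   q2  q0 
   q2   q2  q3 
 * q3   q1  q0 
(> = start, * = accepting)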